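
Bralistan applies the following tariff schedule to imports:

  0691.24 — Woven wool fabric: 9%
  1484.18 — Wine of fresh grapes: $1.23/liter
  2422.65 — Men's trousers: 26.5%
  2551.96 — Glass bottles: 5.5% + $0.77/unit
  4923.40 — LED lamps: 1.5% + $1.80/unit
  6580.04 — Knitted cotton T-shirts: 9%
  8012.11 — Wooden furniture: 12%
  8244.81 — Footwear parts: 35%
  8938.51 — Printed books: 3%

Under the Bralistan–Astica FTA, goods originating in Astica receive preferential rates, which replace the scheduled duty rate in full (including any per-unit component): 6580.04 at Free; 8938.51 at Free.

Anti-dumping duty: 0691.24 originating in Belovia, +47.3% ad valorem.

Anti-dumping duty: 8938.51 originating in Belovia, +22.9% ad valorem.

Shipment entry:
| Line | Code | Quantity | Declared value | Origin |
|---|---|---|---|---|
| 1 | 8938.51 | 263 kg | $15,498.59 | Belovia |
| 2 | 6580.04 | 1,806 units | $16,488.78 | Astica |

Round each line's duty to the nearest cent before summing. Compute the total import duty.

Line 1 (8938.51, Belovia, 263 kg, $15,498.59):
Base rate for 8938.51 is 3%.
8938.51 has an FTA preferential rate, but origin Belovia is not Astica; base rate stands.
Additional duty on 8938.51 from Belovia: +22.9%. Applied ad valorem rate: 3% + 22.9% = 25.9%.
Duty = $15,498.59 × 25.9% = $4,014.13.
Line 2 (6580.04, Astica, 1,806 units, $16,488.78):
Base rate for 6580.04 is 9%.
Origin Astica qualifies under the Bralistan–Astica agreement and 6580.04 is covered: preferential rate Free applies instead.
Duty = $16,488.78 × 0% = $0.00.
Total = $4,014.13 + $0.00 = $4,014.13.

$4,014.13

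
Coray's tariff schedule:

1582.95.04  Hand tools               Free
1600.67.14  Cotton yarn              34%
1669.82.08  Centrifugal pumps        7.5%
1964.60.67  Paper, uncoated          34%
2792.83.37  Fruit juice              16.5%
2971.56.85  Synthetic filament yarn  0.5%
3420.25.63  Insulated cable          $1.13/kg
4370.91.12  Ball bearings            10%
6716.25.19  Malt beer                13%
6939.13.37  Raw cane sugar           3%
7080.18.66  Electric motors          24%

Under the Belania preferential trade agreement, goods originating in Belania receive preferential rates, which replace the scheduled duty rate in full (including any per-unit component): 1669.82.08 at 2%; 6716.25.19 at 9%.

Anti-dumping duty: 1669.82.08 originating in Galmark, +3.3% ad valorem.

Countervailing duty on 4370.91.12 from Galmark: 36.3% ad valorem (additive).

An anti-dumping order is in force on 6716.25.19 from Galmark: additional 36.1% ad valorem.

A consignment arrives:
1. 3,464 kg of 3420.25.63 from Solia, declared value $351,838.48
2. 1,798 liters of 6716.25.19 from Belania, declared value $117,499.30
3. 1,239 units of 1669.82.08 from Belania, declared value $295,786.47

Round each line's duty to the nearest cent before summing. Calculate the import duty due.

Line 1 (3420.25.63, Solia, 3,464 kg, $351,838.48):
Base rate for 3420.25.63 is $1.13/kg.
Duty = 3,464 × $1.13 = $3,914.32.
Line 2 (6716.25.19, Belania, 1,798 liters, $117,499.30):
Base rate for 6716.25.19 is 13%.
Origin Belania qualifies under the Coray–Belania agreement and 6716.25.19 is covered: preferential rate 9% applies instead.
The additional-duty order on 6716.25.19 targets Galmark, not Belania; it does not apply.
Duty = $117,499.30 × 9% = $10,574.94.
Line 3 (1669.82.08, Belania, 1,239 units, $295,786.47):
Base rate for 1669.82.08 is 7.5%.
Origin Belania qualifies under the Coray–Belania agreement and 1669.82.08 is covered: preferential rate 2% applies instead.
The additional-duty order on 1669.82.08 targets Galmark, not Belania; it does not apply.
Duty = $295,786.47 × 2% = $5,915.73.
Total = $3,914.32 + $10,574.94 + $5,915.73 = $20,404.99.

$20,404.99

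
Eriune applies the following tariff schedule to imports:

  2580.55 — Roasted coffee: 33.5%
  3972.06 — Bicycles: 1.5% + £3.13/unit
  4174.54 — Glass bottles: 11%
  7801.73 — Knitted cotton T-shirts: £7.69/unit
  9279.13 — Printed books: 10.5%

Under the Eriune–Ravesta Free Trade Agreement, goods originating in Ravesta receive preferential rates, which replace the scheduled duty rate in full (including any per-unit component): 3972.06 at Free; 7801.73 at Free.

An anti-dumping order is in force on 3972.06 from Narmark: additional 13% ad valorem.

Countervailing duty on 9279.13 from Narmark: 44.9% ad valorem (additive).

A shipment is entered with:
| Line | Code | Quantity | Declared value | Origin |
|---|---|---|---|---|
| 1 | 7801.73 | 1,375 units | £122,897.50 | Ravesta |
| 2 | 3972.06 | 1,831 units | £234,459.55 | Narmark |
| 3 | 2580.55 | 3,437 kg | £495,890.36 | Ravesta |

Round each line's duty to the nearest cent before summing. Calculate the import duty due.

Line 1 (7801.73, Ravesta, 1,375 units, £122,897.50):
Base rate for 7801.73 is £7.69/unit.
Origin Ravesta qualifies under the Eriune–Ravesta agreement and 7801.73 is covered: preferential rate Free applies instead.
Duty = £122,897.50 × 0% = £0.00.
Line 2 (3972.06, Narmark, 1,831 units, £234,459.55):
Base rate for 3972.06 is 1.5% + £3.13/unit.
3972.06 has an FTA preferential rate, but origin Narmark is not Ravesta; base rate stands.
Additional duty on 3972.06 from Narmark: +13%. Applied ad valorem rate: 1.5% + 13% = 14.5%.
Duty = £234,459.55 × 14.5% + 1,831 × £3.13 = £39,727.66.
Line 3 (2580.55, Ravesta, 3,437 kg, £495,890.36):
Base rate for 2580.55 is 33.5%.
Origin Ravesta is the FTA partner but 2580.55 is not on the preference list; base rate stands.
Duty = £495,890.36 × 33.5% = £166,123.27.
Total = £0.00 + £39,727.66 + £166,123.27 = £205,850.93.

£205,850.93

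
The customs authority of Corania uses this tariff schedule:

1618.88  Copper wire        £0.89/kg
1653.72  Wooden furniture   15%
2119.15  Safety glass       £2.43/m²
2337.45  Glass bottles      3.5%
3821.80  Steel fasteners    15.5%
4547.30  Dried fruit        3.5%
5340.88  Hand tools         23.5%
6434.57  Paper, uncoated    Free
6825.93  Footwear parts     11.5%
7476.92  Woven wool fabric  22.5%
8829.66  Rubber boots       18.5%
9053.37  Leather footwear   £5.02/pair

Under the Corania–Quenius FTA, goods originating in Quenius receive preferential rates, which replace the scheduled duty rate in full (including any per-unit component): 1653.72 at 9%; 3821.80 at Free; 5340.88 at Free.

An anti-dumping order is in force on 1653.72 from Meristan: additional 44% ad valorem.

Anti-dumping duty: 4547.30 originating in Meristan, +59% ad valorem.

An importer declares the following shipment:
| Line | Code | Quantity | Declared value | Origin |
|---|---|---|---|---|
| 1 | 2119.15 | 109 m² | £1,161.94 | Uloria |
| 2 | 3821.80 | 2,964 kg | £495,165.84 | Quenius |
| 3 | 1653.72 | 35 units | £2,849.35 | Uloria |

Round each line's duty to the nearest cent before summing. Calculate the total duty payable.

Line 1 (2119.15, Uloria, 109 m², £1,161.94):
Base rate for 2119.15 is £2.43/m².
Duty = 109 × £2.43 = £264.87.
Line 2 (3821.80, Quenius, 2,964 kg, £495,165.84):
Base rate for 3821.80 is 15.5%.
Origin Quenius qualifies under the Corania–Quenius agreement and 3821.80 is covered: preferential rate Free applies instead.
Duty = £495,165.84 × 0% = £0.00.
Line 3 (1653.72, Uloria, 35 units, £2,849.35):
Base rate for 1653.72 is 15%.
1653.72 has an FTA preferential rate, but origin Uloria is not Quenius; base rate stands.
The additional-duty order on 1653.72 targets Meristan, not Uloria; it does not apply.
Duty = £2,849.35 × 15% = £427.40.
Total = £264.87 + £0.00 + £427.40 = £692.27.

£692.27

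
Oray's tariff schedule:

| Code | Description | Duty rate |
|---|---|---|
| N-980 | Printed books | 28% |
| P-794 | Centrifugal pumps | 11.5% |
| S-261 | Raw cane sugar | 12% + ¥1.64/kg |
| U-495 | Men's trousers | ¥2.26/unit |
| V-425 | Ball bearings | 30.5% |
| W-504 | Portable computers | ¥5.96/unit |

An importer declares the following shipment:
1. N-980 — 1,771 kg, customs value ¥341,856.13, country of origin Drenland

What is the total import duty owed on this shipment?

Line 1 (N-980, Drenland, 1,771 kg, ¥341,856.13):
Base rate for N-980 is 28%.
Duty = ¥341,856.13 × 28% = ¥95,719.72.

¥95,719.72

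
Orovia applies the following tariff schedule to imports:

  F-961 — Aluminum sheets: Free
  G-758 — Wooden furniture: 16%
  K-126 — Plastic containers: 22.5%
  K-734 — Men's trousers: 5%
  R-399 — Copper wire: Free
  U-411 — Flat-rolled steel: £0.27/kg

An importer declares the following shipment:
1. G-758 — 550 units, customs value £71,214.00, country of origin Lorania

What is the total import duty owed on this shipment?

£11,394.24

Line 1 (G-758, Lorania, 550 units, £71,214.00):
Base rate for G-758 is 16%.
Duty = £71,214.00 × 16% = £11,394.24.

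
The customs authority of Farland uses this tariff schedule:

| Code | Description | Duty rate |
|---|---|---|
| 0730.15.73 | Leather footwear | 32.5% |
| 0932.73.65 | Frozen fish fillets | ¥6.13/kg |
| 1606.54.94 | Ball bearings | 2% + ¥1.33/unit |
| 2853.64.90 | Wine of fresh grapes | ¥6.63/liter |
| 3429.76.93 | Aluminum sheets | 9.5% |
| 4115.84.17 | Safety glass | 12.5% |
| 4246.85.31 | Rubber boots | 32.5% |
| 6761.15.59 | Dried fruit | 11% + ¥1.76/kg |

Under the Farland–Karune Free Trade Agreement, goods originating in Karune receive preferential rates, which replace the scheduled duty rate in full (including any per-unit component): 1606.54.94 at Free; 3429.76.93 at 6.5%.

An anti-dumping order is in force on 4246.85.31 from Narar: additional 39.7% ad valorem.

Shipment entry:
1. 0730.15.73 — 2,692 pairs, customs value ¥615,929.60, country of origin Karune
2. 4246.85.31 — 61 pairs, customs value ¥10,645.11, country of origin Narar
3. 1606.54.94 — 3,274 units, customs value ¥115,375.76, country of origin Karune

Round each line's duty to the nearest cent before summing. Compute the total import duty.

¥207,862.89

Line 1 (0730.15.73, Karune, 2,692 pairs, ¥615,929.60):
Base rate for 0730.15.73 is 32.5%.
Origin Karune is the FTA partner but 0730.15.73 is not on the preference list; base rate stands.
Duty = ¥615,929.60 × 32.5% = ¥200,177.12.
Line 2 (4246.85.31, Narar, 61 pairs, ¥10,645.11):
Base rate for 4246.85.31 is 32.5%.
Additional duty on 4246.85.31 from Narar: +39.7%. Applied ad valorem rate: 32.5% + 39.7% = 72.2%.
Duty = ¥10,645.11 × 72.2% = ¥7,685.77.
Line 3 (1606.54.94, Karune, 3,274 units, ¥115,375.76):
Base rate for 1606.54.94 is 2% + ¥1.33/unit.
Origin Karune qualifies under the Farland–Karune agreement and 1606.54.94 is covered: preferential rate Free applies instead.
Duty = ¥115,375.76 × 0% = ¥0.00.
Total = ¥200,177.12 + ¥7,685.77 + ¥0.00 = ¥207,862.89.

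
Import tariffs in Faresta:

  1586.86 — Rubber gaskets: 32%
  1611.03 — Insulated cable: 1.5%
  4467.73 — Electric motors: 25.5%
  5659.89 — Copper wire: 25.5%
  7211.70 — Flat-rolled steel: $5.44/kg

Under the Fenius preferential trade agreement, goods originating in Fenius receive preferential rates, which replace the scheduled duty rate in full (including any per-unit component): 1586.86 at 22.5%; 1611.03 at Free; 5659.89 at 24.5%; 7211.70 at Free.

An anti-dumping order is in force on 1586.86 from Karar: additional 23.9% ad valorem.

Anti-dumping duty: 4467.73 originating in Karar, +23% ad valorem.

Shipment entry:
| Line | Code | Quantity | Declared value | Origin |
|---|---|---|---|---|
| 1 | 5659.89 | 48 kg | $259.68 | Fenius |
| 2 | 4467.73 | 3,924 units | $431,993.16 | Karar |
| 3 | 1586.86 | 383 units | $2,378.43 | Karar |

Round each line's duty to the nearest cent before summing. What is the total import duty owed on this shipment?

Line 1 (5659.89, Fenius, 48 kg, $259.68):
Base rate for 5659.89 is 25.5%.
Origin Fenius qualifies under the Faresta–Fenius agreement and 5659.89 is covered: preferential rate 24.5% applies instead.
Duty = $259.68 × 24.5% = $63.62.
Line 2 (4467.73, Karar, 3,924 units, $431,993.16):
Base rate for 4467.73 is 25.5%.
Additional duty on 4467.73 from Karar: +23%. Applied ad valorem rate: 25.5% + 23% = 48.5%.
Duty = $431,993.16 × 48.5% = $209,516.68.
Line 3 (1586.86, Karar, 383 units, $2,378.43):
Base rate for 1586.86 is 32%.
1586.86 has an FTA preferential rate, but origin Karar is not Fenius; base rate stands.
Additional duty on 1586.86 from Karar: +23.9%. Applied ad valorem rate: 32% + 23.9% = 55.9%.
Duty = $2,378.43 × 55.9% = $1,329.54.
Total = $63.62 + $209,516.68 + $1,329.54 = $210,909.84.

$210,909.84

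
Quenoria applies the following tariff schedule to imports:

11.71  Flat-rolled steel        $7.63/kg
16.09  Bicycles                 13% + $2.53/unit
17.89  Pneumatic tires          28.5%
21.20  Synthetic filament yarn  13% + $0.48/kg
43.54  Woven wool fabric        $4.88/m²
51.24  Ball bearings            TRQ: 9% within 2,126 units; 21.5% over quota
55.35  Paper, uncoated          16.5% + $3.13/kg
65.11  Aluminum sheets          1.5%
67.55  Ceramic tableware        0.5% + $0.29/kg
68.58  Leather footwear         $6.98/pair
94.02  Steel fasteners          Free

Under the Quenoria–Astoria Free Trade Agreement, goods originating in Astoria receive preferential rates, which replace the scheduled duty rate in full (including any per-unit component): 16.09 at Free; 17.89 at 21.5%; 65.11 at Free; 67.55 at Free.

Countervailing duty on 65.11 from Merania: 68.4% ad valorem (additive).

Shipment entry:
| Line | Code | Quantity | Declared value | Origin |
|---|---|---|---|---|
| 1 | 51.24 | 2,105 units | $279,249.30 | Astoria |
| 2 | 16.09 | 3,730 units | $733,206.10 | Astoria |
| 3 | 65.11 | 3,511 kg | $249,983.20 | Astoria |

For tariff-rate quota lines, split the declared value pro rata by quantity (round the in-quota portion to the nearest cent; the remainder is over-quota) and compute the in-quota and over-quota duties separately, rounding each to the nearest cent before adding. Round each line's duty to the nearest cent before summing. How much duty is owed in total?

$25,132.44

Line 1 (51.24, Astoria, 2,105 units, $279,249.30):
Code 51.24 is under a tariff-rate quota (threshold 2,126 units). Quantity 2,105 units is within the quota, so the in-quota rate 9% applies to the full value.
Duty = $279,249.30 × 9% = $25,132.44.
Line 2 (16.09, Astoria, 3,730 units, $733,206.10):
Base rate for 16.09 is 13% + $2.53/unit.
Origin Astoria qualifies under the Quenoria–Astoria agreement and 16.09 is covered: preferential rate Free applies instead.
Duty = $733,206.10 × 0% = $0.00.
Line 3 (65.11, Astoria, 3,511 kg, $249,983.20):
Base rate for 65.11 is 1.5%.
Origin Astoria qualifies under the Quenoria–Astoria agreement and 65.11 is covered: preferential rate Free applies instead.
The additional-duty order on 65.11 targets Merania, not Astoria; it does not apply.
Duty = $249,983.20 × 0% = $0.00.
Total = $25,132.44 + $0.00 + $0.00 = $25,132.44.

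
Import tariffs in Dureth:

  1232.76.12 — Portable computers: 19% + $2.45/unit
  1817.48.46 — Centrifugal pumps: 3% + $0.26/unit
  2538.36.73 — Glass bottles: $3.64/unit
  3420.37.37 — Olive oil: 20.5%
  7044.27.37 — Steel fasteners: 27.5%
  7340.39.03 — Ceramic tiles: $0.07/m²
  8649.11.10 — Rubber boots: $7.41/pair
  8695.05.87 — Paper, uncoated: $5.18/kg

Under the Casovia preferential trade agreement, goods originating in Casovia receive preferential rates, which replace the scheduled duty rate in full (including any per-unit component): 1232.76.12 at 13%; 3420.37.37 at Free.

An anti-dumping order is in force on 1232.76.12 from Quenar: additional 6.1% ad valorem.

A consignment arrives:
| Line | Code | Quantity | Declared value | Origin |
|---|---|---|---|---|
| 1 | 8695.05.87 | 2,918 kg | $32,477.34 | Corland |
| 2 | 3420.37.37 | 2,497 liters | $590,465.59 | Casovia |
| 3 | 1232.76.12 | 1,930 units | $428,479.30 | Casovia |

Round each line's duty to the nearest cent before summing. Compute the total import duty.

Line 1 (8695.05.87, Corland, 2,918 kg, $32,477.34):
Base rate for 8695.05.87 is $5.18/kg.
Duty = 2,918 × $5.18 = $15,115.24.
Line 2 (3420.37.37, Casovia, 2,497 liters, $590,465.59):
Base rate for 3420.37.37 is 20.5%.
Origin Casovia qualifies under the Dureth–Casovia agreement and 3420.37.37 is covered: preferential rate Free applies instead.
Duty = $590,465.59 × 0% = $0.00.
Line 3 (1232.76.12, Casovia, 1,930 units, $428,479.30):
Base rate for 1232.76.12 is 19% + $2.45/unit.
Origin Casovia qualifies under the Dureth–Casovia agreement and 1232.76.12 is covered: preferential rate 13% applies instead.
The additional-duty order on 1232.76.12 targets Quenar, not Casovia; it does not apply.
Duty = $428,479.30 × 13% = $55,702.31.
Total = $15,115.24 + $0.00 + $55,702.31 = $70,817.55.

$70,817.55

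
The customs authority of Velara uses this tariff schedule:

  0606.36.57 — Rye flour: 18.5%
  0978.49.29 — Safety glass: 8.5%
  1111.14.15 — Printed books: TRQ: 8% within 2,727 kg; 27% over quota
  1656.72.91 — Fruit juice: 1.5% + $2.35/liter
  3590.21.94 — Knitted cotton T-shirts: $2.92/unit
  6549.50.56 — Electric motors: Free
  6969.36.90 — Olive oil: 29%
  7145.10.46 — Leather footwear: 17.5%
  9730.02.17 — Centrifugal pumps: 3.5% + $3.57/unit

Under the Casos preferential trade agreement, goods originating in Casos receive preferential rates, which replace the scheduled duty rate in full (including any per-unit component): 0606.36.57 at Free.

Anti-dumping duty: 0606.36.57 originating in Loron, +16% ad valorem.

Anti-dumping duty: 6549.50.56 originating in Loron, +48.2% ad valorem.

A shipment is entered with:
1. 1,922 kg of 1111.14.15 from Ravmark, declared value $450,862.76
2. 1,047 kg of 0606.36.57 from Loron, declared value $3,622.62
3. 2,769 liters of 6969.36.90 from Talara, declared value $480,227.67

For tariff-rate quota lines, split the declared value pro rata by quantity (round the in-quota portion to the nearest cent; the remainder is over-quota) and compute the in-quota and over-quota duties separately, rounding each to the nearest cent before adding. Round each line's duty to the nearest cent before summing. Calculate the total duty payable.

Line 1 (1111.14.15, Ravmark, 1,922 kg, $450,862.76):
Code 1111.14.15 is under a tariff-rate quota (threshold 2,727 kg). Quantity 1,922 kg is within the quota, so the in-quota rate 8% applies to the full value.
Duty = $450,862.76 × 8% = $36,069.02.
Line 2 (0606.36.57, Loron, 1,047 kg, $3,622.62):
Base rate for 0606.36.57 is 18.5%.
0606.36.57 has an FTA preferential rate, but origin Loron is not Casos; base rate stands.
Additional duty on 0606.36.57 from Loron: +16%. Applied ad valorem rate: 18.5% + 16% = 34.5%.
Duty = $3,622.62 × 34.5% = $1,249.80.
Line 3 (6969.36.90, Talara, 2,769 liters, $480,227.67):
Base rate for 6969.36.90 is 29%.
Duty = $480,227.67 × 29% = $139,266.02.
Total = $36,069.02 + $1,249.80 + $139,266.02 = $176,584.84.

$176,584.84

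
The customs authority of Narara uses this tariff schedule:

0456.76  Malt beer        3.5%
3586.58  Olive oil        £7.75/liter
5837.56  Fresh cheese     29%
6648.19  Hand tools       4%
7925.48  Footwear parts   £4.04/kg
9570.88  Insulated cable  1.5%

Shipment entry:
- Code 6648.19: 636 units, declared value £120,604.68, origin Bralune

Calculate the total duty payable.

Line 1 (6648.19, Bralune, 636 units, £120,604.68):
Base rate for 6648.19 is 4%.
Duty = £120,604.68 × 4% = £4,824.19.

£4,824.19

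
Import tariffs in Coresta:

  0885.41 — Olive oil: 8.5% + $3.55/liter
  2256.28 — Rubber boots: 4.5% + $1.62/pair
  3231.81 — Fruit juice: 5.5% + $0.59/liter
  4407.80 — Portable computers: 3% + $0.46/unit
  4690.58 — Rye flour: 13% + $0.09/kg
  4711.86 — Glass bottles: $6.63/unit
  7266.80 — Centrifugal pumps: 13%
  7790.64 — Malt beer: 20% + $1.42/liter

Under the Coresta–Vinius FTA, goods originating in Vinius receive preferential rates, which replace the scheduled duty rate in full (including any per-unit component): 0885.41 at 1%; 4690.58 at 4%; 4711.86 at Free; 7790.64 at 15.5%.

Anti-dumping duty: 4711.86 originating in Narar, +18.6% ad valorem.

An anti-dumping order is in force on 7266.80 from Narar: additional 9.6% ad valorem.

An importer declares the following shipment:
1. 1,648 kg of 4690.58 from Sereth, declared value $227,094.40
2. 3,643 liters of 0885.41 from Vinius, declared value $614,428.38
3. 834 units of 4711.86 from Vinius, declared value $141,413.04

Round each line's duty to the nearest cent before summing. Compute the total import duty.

Line 1 (4690.58, Sereth, 1,648 kg, $227,094.40):
Base rate for 4690.58 is 13% + $0.09/kg.
4690.58 has an FTA preferential rate, but origin Sereth is not Vinius; base rate stands.
Duty = $227,094.40 × 13% + 1,648 × $0.09 = $29,670.59.
Line 2 (0885.41, Vinius, 3,643 liters, $614,428.38):
Base rate for 0885.41 is 8.5% + $3.55/liter.
Origin Vinius qualifies under the Coresta–Vinius agreement and 0885.41 is covered: preferential rate 1% applies instead.
Duty = $614,428.38 × 1% = $6,144.28.
Line 3 (4711.86, Vinius, 834 units, $141,413.04):
Base rate for 4711.86 is $6.63/unit.
Origin Vinius qualifies under the Coresta–Vinius agreement and 4711.86 is covered: preferential rate Free applies instead.
The additional-duty order on 4711.86 targets Narar, not Vinius; it does not apply.
Duty = $141,413.04 × 0% = $0.00.
Total = $29,670.59 + $6,144.28 + $0.00 = $35,814.87.

$35,814.87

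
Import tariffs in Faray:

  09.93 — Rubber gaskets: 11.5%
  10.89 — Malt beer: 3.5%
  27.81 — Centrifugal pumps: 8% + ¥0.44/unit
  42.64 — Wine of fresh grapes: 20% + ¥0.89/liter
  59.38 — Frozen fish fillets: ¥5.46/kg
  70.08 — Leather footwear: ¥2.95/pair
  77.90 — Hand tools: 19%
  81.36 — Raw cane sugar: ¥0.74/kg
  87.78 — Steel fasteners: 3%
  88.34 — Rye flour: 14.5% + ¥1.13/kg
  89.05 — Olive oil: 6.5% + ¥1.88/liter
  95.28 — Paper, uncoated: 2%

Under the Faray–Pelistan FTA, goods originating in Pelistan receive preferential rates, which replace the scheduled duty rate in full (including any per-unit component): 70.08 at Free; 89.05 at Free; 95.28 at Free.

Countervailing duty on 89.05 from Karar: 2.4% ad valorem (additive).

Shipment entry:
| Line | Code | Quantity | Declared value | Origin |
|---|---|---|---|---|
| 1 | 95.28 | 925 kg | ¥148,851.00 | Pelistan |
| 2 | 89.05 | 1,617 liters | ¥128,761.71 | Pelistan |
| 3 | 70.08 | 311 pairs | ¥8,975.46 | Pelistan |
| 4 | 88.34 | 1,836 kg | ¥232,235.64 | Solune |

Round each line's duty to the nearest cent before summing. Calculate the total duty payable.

Line 1 (95.28, Pelistan, 925 kg, ¥148,851.00):
Base rate for 95.28 is 2%.
Origin Pelistan qualifies under the Faray–Pelistan agreement and 95.28 is covered: preferential rate Free applies instead.
Duty = ¥148,851.00 × 0% = ¥0.00.
Line 2 (89.05, Pelistan, 1,617 liters, ¥128,761.71):
Base rate for 89.05 is 6.5% + ¥1.88/liter.
Origin Pelistan qualifies under the Faray–Pelistan agreement and 89.05 is covered: preferential rate Free applies instead.
The additional-duty order on 89.05 targets Karar, not Pelistan; it does not apply.
Duty = ¥128,761.71 × 0% = ¥0.00.
Line 3 (70.08, Pelistan, 311 pairs, ¥8,975.46):
Base rate for 70.08 is ¥2.95/pair.
Origin Pelistan qualifies under the Faray–Pelistan agreement and 70.08 is covered: preferential rate Free applies instead.
Duty = ¥8,975.46 × 0% = ¥0.00.
Line 4 (88.34, Solune, 1,836 kg, ¥232,235.64):
Base rate for 88.34 is 14.5% + ¥1.13/kg.
Duty = ¥232,235.64 × 14.5% + 1,836 × ¥1.13 = ¥35,748.85.
Total = ¥0.00 + ¥0.00 + ¥0.00 + ¥35,748.85 = ¥35,748.85.

¥35,748.85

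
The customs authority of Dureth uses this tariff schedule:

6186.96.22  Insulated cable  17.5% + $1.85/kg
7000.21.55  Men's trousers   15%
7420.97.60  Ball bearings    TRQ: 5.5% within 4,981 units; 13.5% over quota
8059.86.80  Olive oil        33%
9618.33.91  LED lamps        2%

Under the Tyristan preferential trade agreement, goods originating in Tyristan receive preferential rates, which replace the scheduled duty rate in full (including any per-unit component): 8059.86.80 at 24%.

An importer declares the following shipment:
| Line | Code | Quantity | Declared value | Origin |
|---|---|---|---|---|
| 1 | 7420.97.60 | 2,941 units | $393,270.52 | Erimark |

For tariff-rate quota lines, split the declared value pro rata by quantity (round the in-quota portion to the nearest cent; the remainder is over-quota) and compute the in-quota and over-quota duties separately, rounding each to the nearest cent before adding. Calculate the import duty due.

$21,629.88

Line 1 (7420.97.60, Erimark, 2,941 units, $393,270.52):
Code 7420.97.60 is under a tariff-rate quota (threshold 4,981 units). Quantity 2,941 units is within the quota, so the in-quota rate 5.5% applies to the full value.
Duty = $393,270.52 × 5.5% = $21,629.88.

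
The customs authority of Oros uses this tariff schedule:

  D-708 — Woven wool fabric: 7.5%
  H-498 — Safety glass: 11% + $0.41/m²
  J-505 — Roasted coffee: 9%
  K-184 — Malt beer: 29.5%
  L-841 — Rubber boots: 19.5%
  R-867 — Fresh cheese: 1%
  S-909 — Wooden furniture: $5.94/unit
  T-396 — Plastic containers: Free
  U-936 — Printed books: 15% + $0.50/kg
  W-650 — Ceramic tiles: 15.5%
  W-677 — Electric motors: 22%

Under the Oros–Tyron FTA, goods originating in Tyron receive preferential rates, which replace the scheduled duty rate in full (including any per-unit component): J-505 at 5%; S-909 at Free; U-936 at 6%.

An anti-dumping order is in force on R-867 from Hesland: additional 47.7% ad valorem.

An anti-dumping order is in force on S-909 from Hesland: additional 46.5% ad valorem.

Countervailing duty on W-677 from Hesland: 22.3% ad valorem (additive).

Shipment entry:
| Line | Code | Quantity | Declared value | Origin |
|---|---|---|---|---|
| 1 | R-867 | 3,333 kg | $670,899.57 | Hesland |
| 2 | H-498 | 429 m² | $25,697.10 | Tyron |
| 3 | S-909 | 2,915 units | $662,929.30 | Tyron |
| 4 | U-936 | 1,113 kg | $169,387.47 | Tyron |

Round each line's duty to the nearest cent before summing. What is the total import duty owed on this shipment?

Line 1 (R-867, Hesland, 3,333 kg, $670,899.57):
Base rate for R-867 is 1%.
Additional duty on R-867 from Hesland: +47.7%. Applied ad valorem rate: 1% + 47.7% = 48.7%.
Duty = $670,899.57 × 48.7% = $326,728.09.
Line 2 (H-498, Tyron, 429 m², $25,697.10):
Base rate for H-498 is 11% + $0.41/m².
Origin Tyron is the FTA partner but H-498 is not on the preference list; base rate stands.
Duty = $25,697.10 × 11% + 429 × $0.41 = $3,002.57.
Line 3 (S-909, Tyron, 2,915 units, $662,929.30):
Base rate for S-909 is $5.94/unit.
Origin Tyron qualifies under the Oros–Tyron agreement and S-909 is covered: preferential rate Free applies instead.
The additional-duty order on S-909 targets Hesland, not Tyron; it does not apply.
Duty = $662,929.30 × 0% = $0.00.
Line 4 (U-936, Tyron, 1,113 kg, $169,387.47):
Base rate for U-936 is 15% + $0.50/kg.
Origin Tyron qualifies under the Oros–Tyron agreement and U-936 is covered: preferential rate 6% applies instead.
Duty = $169,387.47 × 6% = $10,163.25.
Total = $326,728.09 + $3,002.57 + $0.00 + $10,163.25 = $339,893.91.

$339,893.91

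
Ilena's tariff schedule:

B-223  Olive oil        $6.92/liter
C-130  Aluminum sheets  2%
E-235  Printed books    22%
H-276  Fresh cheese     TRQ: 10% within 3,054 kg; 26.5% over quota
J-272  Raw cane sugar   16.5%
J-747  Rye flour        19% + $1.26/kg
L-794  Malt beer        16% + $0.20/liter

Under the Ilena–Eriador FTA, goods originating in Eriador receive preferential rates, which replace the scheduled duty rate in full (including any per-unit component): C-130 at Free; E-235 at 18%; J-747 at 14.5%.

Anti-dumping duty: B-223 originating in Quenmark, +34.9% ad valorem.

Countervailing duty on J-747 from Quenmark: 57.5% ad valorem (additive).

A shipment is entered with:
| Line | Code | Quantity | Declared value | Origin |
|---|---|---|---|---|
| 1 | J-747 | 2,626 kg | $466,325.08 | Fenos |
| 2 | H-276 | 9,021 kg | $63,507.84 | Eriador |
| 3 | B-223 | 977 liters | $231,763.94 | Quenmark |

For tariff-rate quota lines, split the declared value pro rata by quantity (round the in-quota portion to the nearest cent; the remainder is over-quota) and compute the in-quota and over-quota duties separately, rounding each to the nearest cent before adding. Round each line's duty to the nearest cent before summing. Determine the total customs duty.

$192,839.05

Line 1 (J-747, Fenos, 2,626 kg, $466,325.08):
Base rate for J-747 is 19% + $1.26/kg.
J-747 has an FTA preferential rate, but origin Fenos is not Eriador; base rate stands.
The additional-duty order on J-747 targets Quenmark, not Fenos; it does not apply.
Duty = $466,325.08 × 19% + 2,626 × $1.26 = $91,910.53.
Line 2 (H-276, Eriador, 9,021 kg, $63,507.84):
Code H-276 is under a tariff-rate quota (threshold 3,054 kg). In-quota: 3,054 kg at 10%; over-quota: 5,967 kg at 26.5%.
Pro-rata value split: in-quota = $63,507.84 × 3,054/9,021 = $21,500.16; over-quota = $63,507.84 − $21,500.16 = $42,007.68.
In-quota duty = $21,500.16 × 10% = $2,150.02. Over-quota duty = $42,007.68 × 26.5% = $11,132.04.
Line duty = $2,150.02 + $11,132.04 = $13,282.06.
Line 3 (B-223, Quenmark, 977 liters, $231,763.94):
Base rate for B-223 is $6.92/liter.
Additional duty on B-223 from Quenmark: +34.9% ad valorem. Applied ad valorem rate = 34.9%.
Duty = $231,763.94 × 34.9% + 977 × $6.92 = $87,646.46.
Total = $91,910.53 + $13,282.06 + $87,646.46 = $192,839.05.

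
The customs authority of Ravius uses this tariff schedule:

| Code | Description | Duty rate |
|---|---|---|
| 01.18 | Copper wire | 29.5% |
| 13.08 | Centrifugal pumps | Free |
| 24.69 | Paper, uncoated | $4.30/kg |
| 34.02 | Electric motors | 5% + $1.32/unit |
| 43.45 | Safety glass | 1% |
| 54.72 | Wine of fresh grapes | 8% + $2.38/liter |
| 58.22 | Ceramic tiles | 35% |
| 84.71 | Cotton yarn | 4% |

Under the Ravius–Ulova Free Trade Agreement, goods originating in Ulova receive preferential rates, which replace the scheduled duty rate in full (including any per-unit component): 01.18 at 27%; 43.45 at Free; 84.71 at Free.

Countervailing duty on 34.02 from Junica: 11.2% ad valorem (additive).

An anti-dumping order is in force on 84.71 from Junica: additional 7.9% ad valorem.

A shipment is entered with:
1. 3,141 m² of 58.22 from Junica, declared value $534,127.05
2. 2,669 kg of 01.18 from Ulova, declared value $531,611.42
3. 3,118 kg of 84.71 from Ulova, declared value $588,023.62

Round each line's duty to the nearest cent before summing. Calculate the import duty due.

Line 1 (58.22, Junica, 3,141 m², $534,127.05):
Base rate for 58.22 is 35%.
Duty = $534,127.05 × 35% = $186,944.47.
Line 2 (01.18, Ulova, 2,669 kg, $531,611.42):
Base rate for 01.18 is 29.5%.
Origin Ulova qualifies under the Ravius–Ulova agreement and 01.18 is covered: preferential rate 27% applies instead.
Duty = $531,611.42 × 27% = $143,535.08.
Line 3 (84.71, Ulova, 3,118 kg, $588,023.62):
Base rate for 84.71 is 4%.
Origin Ulova qualifies under the Ravius–Ulova agreement and 84.71 is covered: preferential rate Free applies instead.
The additional-duty order on 84.71 targets Junica, not Ulova; it does not apply.
Duty = $588,023.62 × 0% = $0.00.
Total = $186,944.47 + $143,535.08 + $0.00 = $330,479.55.

$330,479.55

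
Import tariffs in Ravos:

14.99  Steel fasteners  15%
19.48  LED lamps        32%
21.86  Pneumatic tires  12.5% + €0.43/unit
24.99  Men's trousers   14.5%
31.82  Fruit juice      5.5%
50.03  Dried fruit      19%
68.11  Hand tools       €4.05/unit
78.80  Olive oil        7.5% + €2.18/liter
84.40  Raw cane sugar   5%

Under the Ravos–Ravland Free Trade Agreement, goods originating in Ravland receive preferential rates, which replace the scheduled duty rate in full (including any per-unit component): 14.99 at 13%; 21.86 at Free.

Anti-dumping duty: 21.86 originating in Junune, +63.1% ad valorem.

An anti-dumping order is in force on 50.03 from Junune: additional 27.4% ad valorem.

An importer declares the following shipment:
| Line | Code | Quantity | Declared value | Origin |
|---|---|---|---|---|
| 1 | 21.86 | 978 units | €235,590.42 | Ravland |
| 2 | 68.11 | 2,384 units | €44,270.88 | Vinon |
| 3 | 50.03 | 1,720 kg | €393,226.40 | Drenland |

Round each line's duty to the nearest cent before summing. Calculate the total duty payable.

€84,368.22

Line 1 (21.86, Ravland, 978 units, €235,590.42):
Base rate for 21.86 is 12.5% + €0.43/unit.
Origin Ravland qualifies under the Ravos–Ravland agreement and 21.86 is covered: preferential rate Free applies instead.
The additional-duty order on 21.86 targets Junune, not Ravland; it does not apply.
Duty = €235,590.42 × 0% = €0.00.
Line 2 (68.11, Vinon, 2,384 units, €44,270.88):
Base rate for 68.11 is €4.05/unit.
Duty = 2,384 × €4.05 = €9,655.20.
Line 3 (50.03, Drenland, 1,720 kg, €393,226.40):
Base rate for 50.03 is 19%.
The additional-duty order on 50.03 targets Junune, not Drenland; it does not apply.
Duty = €393,226.40 × 19% = €74,713.02.
Total = €0.00 + €9,655.20 + €74,713.02 = €84,368.22.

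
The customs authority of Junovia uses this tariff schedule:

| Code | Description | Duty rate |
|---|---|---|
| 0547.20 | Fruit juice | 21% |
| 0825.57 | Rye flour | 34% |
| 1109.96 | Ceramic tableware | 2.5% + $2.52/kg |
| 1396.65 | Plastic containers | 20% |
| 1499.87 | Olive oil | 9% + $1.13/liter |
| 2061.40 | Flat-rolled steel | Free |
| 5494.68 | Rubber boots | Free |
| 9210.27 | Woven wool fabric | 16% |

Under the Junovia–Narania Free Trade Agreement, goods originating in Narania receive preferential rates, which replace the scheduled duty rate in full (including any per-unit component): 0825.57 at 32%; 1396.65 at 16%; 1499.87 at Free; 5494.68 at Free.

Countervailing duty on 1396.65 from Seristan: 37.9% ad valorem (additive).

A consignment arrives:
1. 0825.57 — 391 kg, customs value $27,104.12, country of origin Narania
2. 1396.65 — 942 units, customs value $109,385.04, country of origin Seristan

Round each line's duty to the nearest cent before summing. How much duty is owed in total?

Line 1 (0825.57, Narania, 391 kg, $27,104.12):
Base rate for 0825.57 is 34%.
Origin Narania qualifies under the Junovia–Narania agreement and 0825.57 is covered: preferential rate 32% applies instead.
Duty = $27,104.12 × 32% = $8,673.32.
Line 2 (1396.65, Seristan, 942 units, $109,385.04):
Base rate for 1396.65 is 20%.
1396.65 has an FTA preferential rate, but origin Seristan is not Narania; base rate stands.
Additional duty on 1396.65 from Seristan: +37.9%. Applied ad valorem rate: 20% + 37.9% = 57.9%.
Duty = $109,385.04 × 57.9% = $63,333.94.
Total = $8,673.32 + $63,333.94 = $72,007.26.

$72,007.26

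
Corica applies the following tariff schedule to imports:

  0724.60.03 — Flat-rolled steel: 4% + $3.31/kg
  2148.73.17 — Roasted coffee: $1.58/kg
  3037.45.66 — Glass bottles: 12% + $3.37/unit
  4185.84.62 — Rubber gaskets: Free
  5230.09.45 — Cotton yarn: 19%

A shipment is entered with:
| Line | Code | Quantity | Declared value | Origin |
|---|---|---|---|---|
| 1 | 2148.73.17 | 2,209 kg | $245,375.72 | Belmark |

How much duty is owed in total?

$3,490.22

Line 1 (2148.73.17, Belmark, 2,209 kg, $245,375.72):
Base rate for 2148.73.17 is $1.58/kg.
Duty = 2,209 × $1.58 = $3,490.22.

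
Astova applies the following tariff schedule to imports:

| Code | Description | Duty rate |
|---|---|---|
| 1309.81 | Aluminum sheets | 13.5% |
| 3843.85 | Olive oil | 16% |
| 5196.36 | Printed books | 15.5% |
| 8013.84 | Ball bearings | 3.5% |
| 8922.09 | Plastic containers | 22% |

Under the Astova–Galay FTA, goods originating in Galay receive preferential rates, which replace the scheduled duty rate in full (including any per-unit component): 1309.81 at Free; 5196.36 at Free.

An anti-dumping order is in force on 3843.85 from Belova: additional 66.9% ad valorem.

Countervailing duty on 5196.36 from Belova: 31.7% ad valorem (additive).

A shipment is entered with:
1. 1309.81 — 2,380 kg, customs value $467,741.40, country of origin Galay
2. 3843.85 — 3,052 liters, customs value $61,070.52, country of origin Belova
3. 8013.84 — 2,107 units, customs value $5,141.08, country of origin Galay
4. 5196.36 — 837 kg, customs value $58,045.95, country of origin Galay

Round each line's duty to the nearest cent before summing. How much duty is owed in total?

Line 1 (1309.81, Galay, 2,380 kg, $467,741.40):
Base rate for 1309.81 is 13.5%.
Origin Galay qualifies under the Astova–Galay agreement and 1309.81 is covered: preferential rate Free applies instead.
Duty = $467,741.40 × 0% = $0.00.
Line 2 (3843.85, Belova, 3,052 liters, $61,070.52):
Base rate for 3843.85 is 16%.
Additional duty on 3843.85 from Belova: +66.9%. Applied ad valorem rate: 16% + 66.9% = 82.9%.
Duty = $61,070.52 × 82.9% = $50,627.46.
Line 3 (8013.84, Galay, 2,107 units, $5,141.08):
Base rate for 8013.84 is 3.5%.
Origin Galay is the FTA partner but 8013.84 is not on the preference list; base rate stands.
Duty = $5,141.08 × 3.5% = $179.94.
Line 4 (5196.36, Galay, 837 kg, $58,045.95):
Base rate for 5196.36 is 15.5%.
Origin Galay qualifies under the Astova–Galay agreement and 5196.36 is covered: preferential rate Free applies instead.
The additional-duty order on 5196.36 targets Belova, not Galay; it does not apply.
Duty = $58,045.95 × 0% = $0.00.
Total = $0.00 + $50,627.46 + $179.94 + $0.00 = $50,807.40.

$50,807.40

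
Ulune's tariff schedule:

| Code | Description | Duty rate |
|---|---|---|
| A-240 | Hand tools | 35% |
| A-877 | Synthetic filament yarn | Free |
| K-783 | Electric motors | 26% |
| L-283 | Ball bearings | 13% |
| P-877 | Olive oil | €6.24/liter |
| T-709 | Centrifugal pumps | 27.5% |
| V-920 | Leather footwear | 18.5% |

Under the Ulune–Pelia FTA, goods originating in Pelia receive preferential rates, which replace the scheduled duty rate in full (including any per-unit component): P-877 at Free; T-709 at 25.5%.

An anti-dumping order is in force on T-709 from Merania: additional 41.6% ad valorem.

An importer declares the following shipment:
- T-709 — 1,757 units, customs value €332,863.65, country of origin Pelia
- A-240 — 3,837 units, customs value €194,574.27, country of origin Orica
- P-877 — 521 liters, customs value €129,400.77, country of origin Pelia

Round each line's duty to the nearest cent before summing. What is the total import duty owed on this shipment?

Line 1 (T-709, Pelia, 1,757 units, €332,863.65):
Base rate for T-709 is 27.5%.
Origin Pelia qualifies under the Ulune–Pelia agreement and T-709 is covered: preferential rate 25.5% applies instead.
The additional-duty order on T-709 targets Merania, not Pelia; it does not apply.
Duty = €332,863.65 × 25.5% = €84,880.23.
Line 2 (A-240, Orica, 3,837 units, €194,574.27):
Base rate for A-240 is 35%.
Duty = €194,574.27 × 35% = €68,100.99.
Line 3 (P-877, Pelia, 521 liters, €129,400.77):
Base rate for P-877 is €6.24/liter.
Origin Pelia qualifies under the Ulune–Pelia agreement and P-877 is covered: preferential rate Free applies instead.
Duty = €129,400.77 × 0% = €0.00.
Total = €84,880.23 + €68,100.99 + €0.00 = €152,981.22.

€152,981.22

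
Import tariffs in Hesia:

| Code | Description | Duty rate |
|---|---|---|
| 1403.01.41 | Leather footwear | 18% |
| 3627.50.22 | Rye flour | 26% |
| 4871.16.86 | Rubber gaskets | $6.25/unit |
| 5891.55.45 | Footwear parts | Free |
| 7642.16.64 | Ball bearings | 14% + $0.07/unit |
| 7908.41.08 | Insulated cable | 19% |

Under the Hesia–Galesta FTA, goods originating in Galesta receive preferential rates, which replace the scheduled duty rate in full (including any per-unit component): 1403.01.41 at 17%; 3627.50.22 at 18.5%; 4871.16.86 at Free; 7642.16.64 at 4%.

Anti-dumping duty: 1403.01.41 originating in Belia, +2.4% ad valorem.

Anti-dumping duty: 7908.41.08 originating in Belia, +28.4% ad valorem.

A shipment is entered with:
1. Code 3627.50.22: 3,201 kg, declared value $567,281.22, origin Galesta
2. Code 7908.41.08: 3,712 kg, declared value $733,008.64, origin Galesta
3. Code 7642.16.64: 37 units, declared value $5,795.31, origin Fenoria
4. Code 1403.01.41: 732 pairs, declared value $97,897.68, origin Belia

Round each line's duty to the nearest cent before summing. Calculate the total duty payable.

Line 1 (3627.50.22, Galesta, 3,201 kg, $567,281.22):
Base rate for 3627.50.22 is 26%.
Origin Galesta qualifies under the Hesia–Galesta agreement and 3627.50.22 is covered: preferential rate 18.5% applies instead.
Duty = $567,281.22 × 18.5% = $104,947.03.
Line 2 (7908.41.08, Galesta, 3,712 kg, $733,008.64):
Base rate for 7908.41.08 is 19%.
Origin Galesta is the FTA partner but 7908.41.08 is not on the preference list; base rate stands.
The additional-duty order on 7908.41.08 targets Belia, not Galesta; it does not apply.
Duty = $733,008.64 × 19% = $139,271.64.
Line 3 (7642.16.64, Fenoria, 37 units, $5,795.31):
Base rate for 7642.16.64 is 14% + $0.07/unit.
7642.16.64 has an FTA preferential rate, but origin Fenoria is not Galesta; base rate stands.
Duty = $5,795.31 × 14% + 37 × $0.07 = $813.93.
Line 4 (1403.01.41, Belia, 732 pairs, $97,897.68):
Base rate for 1403.01.41 is 18%.
1403.01.41 has an FTA preferential rate, but origin Belia is not Galesta; base rate stands.
Additional duty on 1403.01.41 from Belia: +2.4%. Applied ad valorem rate: 18% + 2.4% = 20.4%.
Duty = $97,897.68 × 20.4% = $19,971.13.
Total = $104,947.03 + $139,271.64 + $813.93 + $19,971.13 = $265,003.73.

$265,003.73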